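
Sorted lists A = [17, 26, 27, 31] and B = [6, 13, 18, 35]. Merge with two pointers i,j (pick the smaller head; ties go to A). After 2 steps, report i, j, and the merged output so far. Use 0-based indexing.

i=0, j=2, merged so far=[6, 13]

[i=0,j=0] A[i]=17>B[j]=6 take 6 → j++
[i=0,j=1] A[i]=17>B[j]=13 take 13 → j++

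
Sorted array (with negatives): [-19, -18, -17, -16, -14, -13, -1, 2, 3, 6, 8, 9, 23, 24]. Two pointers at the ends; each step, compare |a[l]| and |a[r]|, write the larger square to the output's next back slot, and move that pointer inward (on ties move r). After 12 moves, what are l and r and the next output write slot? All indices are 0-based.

l=6, r=7, next write slot=1

l=0 r=13: |-19|<=|24| out[13]=576, r--
l=0 r=12: |-19|<=|23| out[12]=529, r--
l=0 r=11: |-19|>|9| out[11]=361, l++
l=1 r=11: |-18|>|9| out[10]=324, l++
l=2 r=11: |-17|>|9| out[9]=289, l++
l=3 r=11: |-16|>|9| out[8]=256, l++
l=4 r=11: |-14|>|9| out[7]=196, l++
l=5 r=11: |-13|>|9| out[6]=169, l++
l=6 r=11: |-1|<=|9| out[5]=81, r--
l=6 r=10: |-1|<=|8| out[4]=64, r--
l=6 r=9: |-1|<=|6| out[3]=36, r--
l=6 r=8: |-1|<=|3| out[2]=9, r--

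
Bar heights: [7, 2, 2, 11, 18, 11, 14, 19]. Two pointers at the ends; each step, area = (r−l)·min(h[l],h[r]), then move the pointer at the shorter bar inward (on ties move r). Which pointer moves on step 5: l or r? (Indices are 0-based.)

l

[0,7] min(7,19)*7=49 best=49 * → l++
[1,7] min(2,19)*6=12 best=49 → l++
[2,7] min(2,19)*5=10 best=49 → l++
[3,7] min(11,19)*4=44 best=49 → l++
[4,7] min(18,19)*3=54 best=54 * → l++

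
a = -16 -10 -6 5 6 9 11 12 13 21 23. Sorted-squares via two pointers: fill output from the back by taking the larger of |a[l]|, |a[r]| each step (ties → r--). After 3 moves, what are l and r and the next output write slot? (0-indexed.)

[0,10] |-16|<=|23| out[10]=529 → r--
[0,9] |-16|<=|21| out[9]=441 → r--
[0,8] |-16|>|13| out[8]=256 → l++

l=1, r=8, next write slot=7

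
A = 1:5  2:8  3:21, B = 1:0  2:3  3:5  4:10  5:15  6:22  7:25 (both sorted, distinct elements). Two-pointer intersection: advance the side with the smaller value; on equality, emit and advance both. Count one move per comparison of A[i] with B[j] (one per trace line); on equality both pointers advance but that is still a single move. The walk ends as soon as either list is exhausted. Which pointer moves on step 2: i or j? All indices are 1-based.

i=1 j=1: 5>0, j++
i=1 j=2: 5>3, j++

j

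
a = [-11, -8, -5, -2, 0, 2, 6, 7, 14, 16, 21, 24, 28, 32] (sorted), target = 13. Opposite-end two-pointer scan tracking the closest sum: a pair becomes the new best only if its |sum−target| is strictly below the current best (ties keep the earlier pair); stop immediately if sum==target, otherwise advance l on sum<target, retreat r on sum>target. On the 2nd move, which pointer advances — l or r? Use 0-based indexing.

l=0 r=13: -11+32=21 d=8 *, r--
l=0 r=12: -11+28=17 d=4 *, r--

r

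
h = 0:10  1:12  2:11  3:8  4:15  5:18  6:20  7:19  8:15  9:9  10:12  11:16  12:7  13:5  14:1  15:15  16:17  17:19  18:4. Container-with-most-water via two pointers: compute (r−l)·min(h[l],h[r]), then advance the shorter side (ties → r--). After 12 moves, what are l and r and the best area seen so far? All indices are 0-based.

l=6, r=12, best area=216

[0,18] min(10,4)*18=72 best=72 * → r--
[0,17] min(10,19)*17=170 best=170 * → l++
[1,17] min(12,19)*16=192 best=192 * → l++
[2,17] min(11,19)*15=165 best=192 → l++
[3,17] min(8,19)*14=112 best=192 → l++
[4,17] min(15,19)*13=195 best=195 * → l++
[5,17] min(18,19)*12=216 best=216 * → l++
[6,17] min(20,19)*11=209 best=216 → r--
[6,16] min(20,17)*10=170 best=216 → r--
[6,15] min(20,15)*9=135 best=216 → r--
[6,14] min(20,1)*8=8 best=216 → r--
[6,13] min(20,5)*7=35 best=216 → r--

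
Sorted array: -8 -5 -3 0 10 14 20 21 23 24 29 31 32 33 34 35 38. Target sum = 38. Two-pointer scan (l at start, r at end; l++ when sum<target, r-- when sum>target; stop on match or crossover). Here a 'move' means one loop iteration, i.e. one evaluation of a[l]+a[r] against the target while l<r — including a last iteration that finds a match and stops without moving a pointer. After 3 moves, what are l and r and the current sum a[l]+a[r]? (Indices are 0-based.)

l=0 r=16: -8+38=30 <38, l++
l=1 r=16: -5+38=33 <38, l++
l=2 r=16: -3+38=35 <38, l++

l=3, r=16, sum=38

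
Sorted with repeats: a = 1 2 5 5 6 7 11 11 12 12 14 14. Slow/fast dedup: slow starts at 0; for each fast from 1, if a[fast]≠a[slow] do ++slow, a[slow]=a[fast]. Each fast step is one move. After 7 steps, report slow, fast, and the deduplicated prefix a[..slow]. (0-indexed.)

slow=0 fast=1: a[fast]=2≠a[slow]=1 write a[1]=2, slow++,fast++
slow=1 fast=2: a[fast]=5≠a[slow]=2 write a[2]=5, slow++,fast++
slow=2 fast=3: a[fast]=5=a[slow] dup, fast++
slow=2 fast=4: a[fast]=6≠a[slow]=5 write a[3]=6, slow++,fast++
slow=3 fast=5: a[fast]=7≠a[slow]=6 write a[4]=7, slow++,fast++
slow=4 fast=6: a[fast]=11≠a[slow]=7 write a[5]=11, slow++,fast++
slow=5 fast=7: a[fast]=11=a[slow] dup, fast++

slow=5, fast=8, prefix=[1, 2, 5, 6, 7, 11]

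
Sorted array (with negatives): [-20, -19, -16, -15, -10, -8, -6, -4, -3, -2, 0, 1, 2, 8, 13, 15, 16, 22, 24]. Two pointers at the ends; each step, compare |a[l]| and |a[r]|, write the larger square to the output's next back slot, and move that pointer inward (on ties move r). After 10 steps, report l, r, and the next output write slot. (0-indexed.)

l=0 r=18: |-20|<=|24| out[18]=576, r--
l=0 r=17: |-20|<=|22| out[17]=484, r--
l=0 r=16: |-20|>|16| out[16]=400, l++
l=1 r=16: |-19|>|16| out[15]=361, l++
l=2 r=16: |-16|<=|16| out[14]=256, r--
l=2 r=15: |-16|>|15| out[13]=256, l++
l=3 r=15: |-15|<=|15| out[12]=225, r--
l=3 r=14: |-15|>|13| out[11]=225, l++
l=4 r=14: |-10|<=|13| out[10]=169, r--
l=4 r=13: |-10|>|8| out[9]=100, l++

l=5, r=13, next write slot=8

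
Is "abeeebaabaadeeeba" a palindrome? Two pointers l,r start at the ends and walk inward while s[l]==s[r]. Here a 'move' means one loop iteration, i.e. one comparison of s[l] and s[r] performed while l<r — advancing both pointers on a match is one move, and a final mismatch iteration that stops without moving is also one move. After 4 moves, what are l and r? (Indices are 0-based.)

l=0 r=16: 'a'=='a', l++,r--
l=1 r=15: 'b'=='b', l++,r--
l=2 r=14: 'e'=='e', l++,r--
l=3 r=13: 'e'=='e', l++,r--

l=4, r=12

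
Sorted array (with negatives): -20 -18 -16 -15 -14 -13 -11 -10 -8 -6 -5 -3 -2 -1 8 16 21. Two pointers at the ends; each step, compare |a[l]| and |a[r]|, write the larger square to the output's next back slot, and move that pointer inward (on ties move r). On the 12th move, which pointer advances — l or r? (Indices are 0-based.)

l=0 r=16: |-20|<=|21| out[16]=441, r--
l=0 r=15: |-20|>|16| out[15]=400, l++
l=1 r=15: |-18|>|16| out[14]=324, l++
l=2 r=15: |-16|<=|16| out[13]=256, r--
l=2 r=14: |-16|>|8| out[12]=256, l++
l=3 r=14: |-15|>|8| out[11]=225, l++
l=4 r=14: |-14|>|8| out[10]=196, l++
l=5 r=14: |-13|>|8| out[9]=169, l++
l=6 r=14: |-11|>|8| out[8]=121, l++
l=7 r=14: |-10|>|8| out[7]=100, l++
l=8 r=14: |-8|<=|8| out[6]=64, r--
l=8 r=13: |-8|>|-1| out[5]=64, l++

l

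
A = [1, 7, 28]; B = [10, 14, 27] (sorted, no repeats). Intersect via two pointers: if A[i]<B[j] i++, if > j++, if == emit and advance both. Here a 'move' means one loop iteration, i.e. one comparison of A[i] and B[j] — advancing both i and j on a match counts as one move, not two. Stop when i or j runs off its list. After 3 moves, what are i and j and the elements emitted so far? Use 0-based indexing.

i=2, j=1, emitted=[]

i=0 j=0: 1<10, i++
i=1 j=0: 7<10, i++
i=2 j=0: 28>10, j++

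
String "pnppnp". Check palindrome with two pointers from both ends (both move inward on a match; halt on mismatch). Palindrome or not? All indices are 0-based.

palindrome

[0,5] 'p'=='p' → l++,r--
[1,4] 'n'=='n' → l++,r--
[2,3] 'p'=='p' → l++,r--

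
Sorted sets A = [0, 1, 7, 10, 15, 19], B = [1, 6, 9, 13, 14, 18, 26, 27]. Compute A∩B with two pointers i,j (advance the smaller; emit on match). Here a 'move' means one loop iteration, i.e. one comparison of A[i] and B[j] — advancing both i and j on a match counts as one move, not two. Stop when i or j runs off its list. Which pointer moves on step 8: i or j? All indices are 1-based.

[i=1,j=1] 0<1 → i++
[i=2,j=1] 1==1 emit → i++,j++
[i=3,j=2] 7>6 → j++
[i=3,j=3] 7<9 → i++
[i=4,j=3] 10>9 → j++
[i=4,j=4] 10<13 → i++
[i=5,j=4] 15>13 → j++
[i=5,j=5] 15>14 → j++

j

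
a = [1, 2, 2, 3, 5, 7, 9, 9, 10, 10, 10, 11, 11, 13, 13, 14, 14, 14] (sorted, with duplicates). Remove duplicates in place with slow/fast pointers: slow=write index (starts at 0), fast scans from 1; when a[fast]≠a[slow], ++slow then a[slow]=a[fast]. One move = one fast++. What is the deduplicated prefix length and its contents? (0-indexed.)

length 10; prefix = [1, 2, 3, 5, 7, 9, 10, 11, 13, 14]

(s=0,f=1) a[fast]=2≠a[slow]=1 write a[1]=2 → slow++,fast++
(s=1,f=2) a[fast]=2=a[slow] dup → fast++
(s=1,f=3) a[fast]=3≠a[slow]=2 write a[2]=3 → slow++,fast++
(s=2,f=4) a[fast]=5≠a[slow]=3 write a[3]=5 → slow++,fast++
(s=3,f=5) a[fast]=7≠a[slow]=5 write a[4]=7 → slow++,fast++
(s=4,f=6) a[fast]=9≠a[slow]=7 write a[5]=9 → slow++,fast++
(s=5,f=7) a[fast]=9=a[slow] dup → fast++
(s=5,f=8) a[fast]=10≠a[slow]=9 write a[6]=10 → slow++,fast++
(s=6,f=9) a[fast]=10=a[slow] dup → fast++
(s=6,f=10) a[fast]=10=a[slow] dup → fast++
(s=6,f=11) a[fast]=11≠a[slow]=10 write a[7]=11 → slow++,fast++
(s=7,f=12) a[fast]=11=a[slow] dup → fast++
(s=7,f=13) a[fast]=13≠a[slow]=11 write a[8]=13 → slow++,fast++
(s=8,f=14) a[fast]=13=a[slow] dup → fast++
(s=8,f=15) a[fast]=14≠a[slow]=13 write a[9]=14 → slow++,fast++
(s=9,f=16) a[fast]=14=a[slow] dup → fast++
(s=9,f=17) a[fast]=14=a[slow] dup → fast++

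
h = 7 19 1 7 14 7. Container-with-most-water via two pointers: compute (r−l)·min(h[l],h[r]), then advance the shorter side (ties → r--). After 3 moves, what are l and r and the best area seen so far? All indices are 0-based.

l=1, r=3, best area=42

l=0 r=5: min(7,7)*5=35 best=35 *, r--
l=0 r=4: min(7,14)*4=28 best=35, l++
l=1 r=4: min(19,14)*3=42 best=42 *, r--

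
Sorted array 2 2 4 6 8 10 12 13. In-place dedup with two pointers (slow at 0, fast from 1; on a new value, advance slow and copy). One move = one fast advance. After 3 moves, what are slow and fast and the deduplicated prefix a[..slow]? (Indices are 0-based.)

(s=0,f=1) a[fast]=2=a[slow] dup → fast++
(s=0,f=2) a[fast]=4≠a[slow]=2 write a[1]=4 → slow++,fast++
(s=1,f=3) a[fast]=6≠a[slow]=4 write a[2]=6 → slow++,fast++

slow=2, fast=4, prefix=[2, 4, 6]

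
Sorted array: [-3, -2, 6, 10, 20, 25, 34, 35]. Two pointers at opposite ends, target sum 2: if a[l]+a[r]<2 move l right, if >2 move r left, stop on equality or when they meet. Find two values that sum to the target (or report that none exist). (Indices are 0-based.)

no pair

[0,7] -3+35=32 >2 → r--
[0,6] -3+34=31 >2 → r--
[0,5] -3+25=22 >2 → r--
[0,4] -3+20=17 >2 → r--
[0,3] -3+10=7 >2 → r--
[0,2] -3+6=3 >2 → r--
[0,1] -3+-2=-5 <2 → l++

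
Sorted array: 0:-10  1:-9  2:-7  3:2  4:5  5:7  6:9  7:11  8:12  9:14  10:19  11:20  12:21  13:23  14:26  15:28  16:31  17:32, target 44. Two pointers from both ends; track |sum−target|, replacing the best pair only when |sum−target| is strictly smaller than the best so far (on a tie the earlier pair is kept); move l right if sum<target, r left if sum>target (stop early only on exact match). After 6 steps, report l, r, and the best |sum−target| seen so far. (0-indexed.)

l=6, r=17, best |Δ|=5

[0,17] -10+32=22 d=22 * → l++
[1,17] -9+32=23 d=21 * → l++
[2,17] -7+32=25 d=19 * → l++
[3,17] 2+32=34 d=10 * → l++
[4,17] 5+32=37 d=7 * → l++
[5,17] 7+32=39 d=5 * → l++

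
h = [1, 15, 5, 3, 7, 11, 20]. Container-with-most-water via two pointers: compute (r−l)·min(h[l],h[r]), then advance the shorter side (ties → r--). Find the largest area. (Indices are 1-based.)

max area = 75

[1,7] min(1,20)*6=6 best=6 * → l++
[2,7] min(15,20)*5=75 best=75 * → l++
[3,7] min(5,20)*4=20 best=75 → l++
[4,7] min(3,20)*3=9 best=75 → l++
[5,7] min(7,20)*2=14 best=75 → l++
[6,7] min(11,20)*1=11 best=75 → l++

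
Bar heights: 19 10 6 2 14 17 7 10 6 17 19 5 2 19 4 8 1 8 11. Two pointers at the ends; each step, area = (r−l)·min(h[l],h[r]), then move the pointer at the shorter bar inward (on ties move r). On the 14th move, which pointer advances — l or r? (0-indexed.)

[0,18] min(19,11)*18=198 best=198 * → r--
[0,17] min(19,8)*17=136 best=198 → r--
[0,16] min(19,1)*16=16 best=198 → r--
[0,15] min(19,8)*15=120 best=198 → r--
[0,14] min(19,4)*14=56 best=198 → r--
[0,13] min(19,19)*13=247 best=247 * → r--
[0,12] min(19,2)*12=24 best=247 → r--
[0,11] min(19,5)*11=55 best=247 → r--
[0,10] min(19,19)*10=190 best=247 → r--
[0,9] min(19,17)*9=153 best=247 → r--
[0,8] min(19,6)*8=48 best=247 → r--
[0,7] min(19,10)*7=70 best=247 → r--
[0,6] min(19,7)*6=42 best=247 → r--
[0,5] min(19,17)*5=85 best=247 → r--

r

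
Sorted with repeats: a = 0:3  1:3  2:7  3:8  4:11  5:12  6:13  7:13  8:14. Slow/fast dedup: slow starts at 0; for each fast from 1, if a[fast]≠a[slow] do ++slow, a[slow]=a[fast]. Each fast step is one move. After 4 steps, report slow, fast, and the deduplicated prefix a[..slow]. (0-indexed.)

slow=0 fast=1: a[fast]=3=a[slow] dup, fast++
slow=0 fast=2: a[fast]=7≠a[slow]=3 write a[1]=7, slow++,fast++
slow=1 fast=3: a[fast]=8≠a[slow]=7 write a[2]=8, slow++,fast++
slow=2 fast=4: a[fast]=11≠a[slow]=8 write a[3]=11, slow++,fast++

slow=3, fast=5, prefix=[3, 7, 8, 11]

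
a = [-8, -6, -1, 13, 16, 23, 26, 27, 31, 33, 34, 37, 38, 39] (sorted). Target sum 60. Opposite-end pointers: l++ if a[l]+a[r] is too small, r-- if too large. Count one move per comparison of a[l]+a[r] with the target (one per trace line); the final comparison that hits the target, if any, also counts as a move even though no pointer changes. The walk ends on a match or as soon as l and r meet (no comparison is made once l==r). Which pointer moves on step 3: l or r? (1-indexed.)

l

l=1 r=14: -8+39=31 <60, l++
l=2 r=14: -6+39=33 <60, l++
l=3 r=14: -1+39=38 <60, l++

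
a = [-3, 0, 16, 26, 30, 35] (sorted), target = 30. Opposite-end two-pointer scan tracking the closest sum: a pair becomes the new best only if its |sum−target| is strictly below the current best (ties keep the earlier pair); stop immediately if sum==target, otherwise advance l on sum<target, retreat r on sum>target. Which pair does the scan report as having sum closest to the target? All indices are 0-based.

[0,5] -3+35=32 d=2 * → r--
[0,4] -3+30=27 d=3 → l++
[1,4] 0+30=30 d=0 * → stop

pair (0, 30) with sum 30 (|Δ|=0)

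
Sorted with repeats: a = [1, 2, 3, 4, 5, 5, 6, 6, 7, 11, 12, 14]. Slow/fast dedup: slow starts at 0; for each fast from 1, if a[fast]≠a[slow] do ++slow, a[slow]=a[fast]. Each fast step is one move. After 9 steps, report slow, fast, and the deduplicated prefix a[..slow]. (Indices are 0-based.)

slow=7, fast=10, prefix=[1, 2, 3, 4, 5, 6, 7, 11]

(s=0,f=1) a[fast]=2≠a[slow]=1 write a[1]=2 → slow++,fast++
(s=1,f=2) a[fast]=3≠a[slow]=2 write a[2]=3 → slow++,fast++
(s=2,f=3) a[fast]=4≠a[slow]=3 write a[3]=4 → slow++,fast++
(s=3,f=4) a[fast]=5≠a[slow]=4 write a[4]=5 → slow++,fast++
(s=4,f=5) a[fast]=5=a[slow] dup → fast++
(s=4,f=6) a[fast]=6≠a[slow]=5 write a[5]=6 → slow++,fast++
(s=5,f=7) a[fast]=6=a[slow] dup → fast++
(s=5,f=8) a[fast]=7≠a[slow]=6 write a[6]=7 → slow++,fast++
(s=6,f=9) a[fast]=11≠a[slow]=7 write a[7]=11 → slow++,fast++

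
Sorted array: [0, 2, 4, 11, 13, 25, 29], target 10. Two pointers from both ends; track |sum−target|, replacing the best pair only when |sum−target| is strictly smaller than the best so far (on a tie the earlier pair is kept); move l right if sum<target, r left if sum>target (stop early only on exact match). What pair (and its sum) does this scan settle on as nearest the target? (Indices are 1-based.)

l=1 r=7: 0+29=29 d=19 *, r--
l=1 r=6: 0+25=25 d=15 *, r--
l=1 r=5: 0+13=13 d=3 *, r--
l=1 r=4: 0+11=11 d=1 *, r--
l=1 r=3: 0+4=4 d=6, l++
l=2 r=3: 2+4=6 d=4, l++

pair (0, 11) with sum 11 (|Δ|=1)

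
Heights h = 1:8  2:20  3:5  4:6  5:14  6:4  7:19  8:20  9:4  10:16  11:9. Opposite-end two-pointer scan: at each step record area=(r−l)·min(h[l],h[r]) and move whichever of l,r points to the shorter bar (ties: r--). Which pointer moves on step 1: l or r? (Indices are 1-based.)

l=1 r=11: min(8,9)*10=80 best=80 *, l++

l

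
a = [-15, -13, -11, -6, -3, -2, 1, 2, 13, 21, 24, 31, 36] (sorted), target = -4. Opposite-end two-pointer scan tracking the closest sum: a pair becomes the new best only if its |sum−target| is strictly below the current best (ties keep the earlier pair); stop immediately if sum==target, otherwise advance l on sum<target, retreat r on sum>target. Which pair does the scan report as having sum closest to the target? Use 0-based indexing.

l=0 r=12: -15+36=21 d=25 *, r--
l=0 r=11: -15+31=16 d=20 *, r--
l=0 r=10: -15+24=9 d=13 *, r--
l=0 r=9: -15+21=6 d=10 *, r--
l=0 r=8: -15+13=-2 d=2 *, r--
l=0 r=7: -15+2=-13 d=9, l++
l=1 r=7: -13+2=-11 d=7, l++
l=2 r=7: -11+2=-9 d=5, l++
l=3 r=7: -6+2=-4 d=0 *, stop

pair (-6, 2) with sum -4 (|Δ|=0)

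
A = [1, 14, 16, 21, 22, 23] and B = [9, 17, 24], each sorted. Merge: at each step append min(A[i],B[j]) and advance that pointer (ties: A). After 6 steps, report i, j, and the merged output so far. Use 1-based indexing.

i=5, j=3, merged so far=[1, 9, 14, 16, 17, 21]

i=1 j=1: A[i]=1<=B[j]=9 take 1, i++
i=2 j=1: A[i]=14>B[j]=9 take 9, j++
i=2 j=2: A[i]=14<=B[j]=17 take 14, i++
i=3 j=2: A[i]=16<=B[j]=17 take 16, i++
i=4 j=2: A[i]=21>B[j]=17 take 17, j++
i=4 j=3: A[i]=21<=B[j]=24 take 21, i++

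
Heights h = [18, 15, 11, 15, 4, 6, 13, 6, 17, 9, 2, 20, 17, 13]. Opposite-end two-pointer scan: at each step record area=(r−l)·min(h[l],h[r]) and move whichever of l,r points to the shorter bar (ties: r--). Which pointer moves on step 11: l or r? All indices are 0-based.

l=0 r=13: min(18,13)*13=169 best=169 *, r--
l=0 r=12: min(18,17)*12=204 best=204 *, r--
l=0 r=11: min(18,20)*11=198 best=204, l++
l=1 r=11: min(15,20)*10=150 best=204, l++
l=2 r=11: min(11,20)*9=99 best=204, l++
l=3 r=11: min(15,20)*8=120 best=204, l++
l=4 r=11: min(4,20)*7=28 best=204, l++
l=5 r=11: min(6,20)*6=36 best=204, l++
l=6 r=11: min(13,20)*5=65 best=204, l++
l=7 r=11: min(6,20)*4=24 best=204, l++
l=8 r=11: min(17,20)*3=51 best=204, l++

l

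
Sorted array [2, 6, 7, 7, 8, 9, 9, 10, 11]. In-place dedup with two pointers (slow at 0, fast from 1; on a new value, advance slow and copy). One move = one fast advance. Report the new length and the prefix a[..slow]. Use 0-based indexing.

length 7; prefix = [2, 6, 7, 8, 9, 10, 11]

(s=0,f=1) a[fast]=6≠a[slow]=2 write a[1]=6 → slow++,fast++
(s=1,f=2) a[fast]=7≠a[slow]=6 write a[2]=7 → slow++,fast++
(s=2,f=3) a[fast]=7=a[slow] dup → fast++
(s=2,f=4) a[fast]=8≠a[slow]=7 write a[3]=8 → slow++,fast++
(s=3,f=5) a[fast]=9≠a[slow]=8 write a[4]=9 → slow++,fast++
(s=4,f=6) a[fast]=9=a[slow] dup → fast++
(s=4,f=7) a[fast]=10≠a[slow]=9 write a[5]=10 → slow++,fast++
(s=5,f=8) a[fast]=11≠a[slow]=10 write a[6]=11 → slow++,fast++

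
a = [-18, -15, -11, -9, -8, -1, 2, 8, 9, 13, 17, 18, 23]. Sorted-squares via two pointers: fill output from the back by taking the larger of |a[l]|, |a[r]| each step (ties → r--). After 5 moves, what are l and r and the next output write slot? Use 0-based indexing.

l=2, r=9, next write slot=7

l=0 r=12: |-18|<=|23| out[12]=529, r--
l=0 r=11: |-18|<=|18| out[11]=324, r--
l=0 r=10: |-18|>|17| out[10]=324, l++
l=1 r=10: |-15|<=|17| out[9]=289, r--
l=1 r=9: |-15|>|13| out[8]=225, l++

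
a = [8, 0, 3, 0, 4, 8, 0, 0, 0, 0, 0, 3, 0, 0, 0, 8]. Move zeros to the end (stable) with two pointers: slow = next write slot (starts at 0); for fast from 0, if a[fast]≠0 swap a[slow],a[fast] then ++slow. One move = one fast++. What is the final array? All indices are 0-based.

[8, 3, 4, 8, 3, 8, 0, 0, 0, 0, 0, 0, 0, 0, 0, 0]

(s=0,f=0) a[fast]=8≠0 swap→a[0]=8 → slow++,fast++
(s=1,f=1) a[fast]=0 → fast++
(s=1,f=2) a[fast]=3≠0 swap→a[1]=3 → slow++,fast++
(s=2,f=3) a[fast]=0 → fast++
(s=2,f=4) a[fast]=4≠0 swap→a[2]=4 → slow++,fast++
(s=3,f=5) a[fast]=8≠0 swap→a[3]=8 → slow++,fast++
(s=4,f=6) a[fast]=0 → fast++
(s=4,f=7) a[fast]=0 → fast++
(s=4,f=8) a[fast]=0 → fast++
(s=4,f=9) a[fast]=0 → fast++
(s=4,f=10) a[fast]=0 → fast++
(s=4,f=11) a[fast]=3≠0 swap→a[4]=3 → slow++,fast++
(s=5,f=12) a[fast]=0 → fast++
(s=5,f=13) a[fast]=0 → fast++
(s=5,f=14) a[fast]=0 → fast++
(s=5,f=15) a[fast]=8≠0 swap→a[5]=8 → slow++,fast++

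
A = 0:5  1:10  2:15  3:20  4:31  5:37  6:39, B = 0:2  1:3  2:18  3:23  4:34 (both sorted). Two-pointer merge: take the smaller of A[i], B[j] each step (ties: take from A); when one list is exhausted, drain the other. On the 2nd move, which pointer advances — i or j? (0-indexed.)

j

[i=0,j=0] A[i]=5>B[j]=2 take 2 → j++
[i=0,j=1] A[i]=5>B[j]=3 take 3 → j++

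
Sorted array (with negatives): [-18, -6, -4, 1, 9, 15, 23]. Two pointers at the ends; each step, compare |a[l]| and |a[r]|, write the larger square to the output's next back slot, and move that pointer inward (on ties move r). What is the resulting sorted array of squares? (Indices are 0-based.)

[1, 16, 36, 81, 225, 324, 529]

[0,6] |-18|<=|23| out[6]=529 → r--
[0,5] |-18|>|15| out[5]=324 → l++
[1,5] |-6|<=|15| out[4]=225 → r--
[1,4] |-6|<=|9| out[3]=81 → r--
[1,3] |-6|>|1| out[2]=36 → l++
[2,3] |-4|>|1| out[1]=16 → l++
[3,3] |1|<=|1| out[0]=1 → r--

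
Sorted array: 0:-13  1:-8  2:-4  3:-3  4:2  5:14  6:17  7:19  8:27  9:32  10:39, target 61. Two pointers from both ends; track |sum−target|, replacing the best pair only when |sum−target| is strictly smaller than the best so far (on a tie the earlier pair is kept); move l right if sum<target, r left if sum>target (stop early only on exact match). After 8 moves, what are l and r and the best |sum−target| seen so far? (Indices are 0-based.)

[0,10] -13+39=26 d=35 * → l++
[1,10] -8+39=31 d=30 * → l++
[2,10] -4+39=35 d=26 * → l++
[3,10] -3+39=36 d=25 * → l++
[4,10] 2+39=41 d=20 * → l++
[5,10] 14+39=53 d=8 * → l++
[6,10] 17+39=56 d=5 * → l++
[7,10] 19+39=58 d=3 * → l++

l=8, r=10, best |Δ|=3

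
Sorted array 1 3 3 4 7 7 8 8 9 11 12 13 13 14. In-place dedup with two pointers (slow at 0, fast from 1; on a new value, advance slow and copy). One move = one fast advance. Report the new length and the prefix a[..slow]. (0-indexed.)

slow=0 fast=1: a[fast]=3≠a[slow]=1 write a[1]=3, slow++,fast++
slow=1 fast=2: a[fast]=3=a[slow] dup, fast++
slow=1 fast=3: a[fast]=4≠a[slow]=3 write a[2]=4, slow++,fast++
slow=2 fast=4: a[fast]=7≠a[slow]=4 write a[3]=7, slow++,fast++
slow=3 fast=5: a[fast]=7=a[slow] dup, fast++
slow=3 fast=6: a[fast]=8≠a[slow]=7 write a[4]=8, slow++,fast++
slow=4 fast=7: a[fast]=8=a[slow] dup, fast++
slow=4 fast=8: a[fast]=9≠a[slow]=8 write a[5]=9, slow++,fast++
slow=5 fast=9: a[fast]=11≠a[slow]=9 write a[6]=11, slow++,fast++
slow=6 fast=10: a[fast]=12≠a[slow]=11 write a[7]=12, slow++,fast++
slow=7 fast=11: a[fast]=13≠a[slow]=12 write a[8]=13, slow++,fast++
slow=8 fast=12: a[fast]=13=a[slow] dup, fast++
slow=8 fast=13: a[fast]=14≠a[slow]=13 write a[9]=14, slow++,fast++

length 10; prefix = [1, 3, 4, 7, 8, 9, 11, 12, 13, 14]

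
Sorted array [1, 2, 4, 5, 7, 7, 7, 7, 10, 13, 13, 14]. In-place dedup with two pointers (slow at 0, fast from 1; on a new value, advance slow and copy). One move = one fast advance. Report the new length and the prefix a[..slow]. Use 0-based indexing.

length 8; prefix = [1, 2, 4, 5, 7, 10, 13, 14]

(s=0,f=1) a[fast]=2≠a[slow]=1 write a[1]=2 → slow++,fast++
(s=1,f=2) a[fast]=4≠a[slow]=2 write a[2]=4 → slow++,fast++
(s=2,f=3) a[fast]=5≠a[slow]=4 write a[3]=5 → slow++,fast++
(s=3,f=4) a[fast]=7≠a[slow]=5 write a[4]=7 → slow++,fast++
(s=4,f=5) a[fast]=7=a[slow] dup → fast++
(s=4,f=6) a[fast]=7=a[slow] dup → fast++
(s=4,f=7) a[fast]=7=a[slow] dup → fast++
(s=4,f=8) a[fast]=10≠a[slow]=7 write a[5]=10 → slow++,fast++
(s=5,f=9) a[fast]=13≠a[slow]=10 write a[6]=13 → slow++,fast++
(s=6,f=10) a[fast]=13=a[slow] dup → fast++
(s=6,f=11) a[fast]=14≠a[slow]=13 write a[7]=14 → slow++,fast++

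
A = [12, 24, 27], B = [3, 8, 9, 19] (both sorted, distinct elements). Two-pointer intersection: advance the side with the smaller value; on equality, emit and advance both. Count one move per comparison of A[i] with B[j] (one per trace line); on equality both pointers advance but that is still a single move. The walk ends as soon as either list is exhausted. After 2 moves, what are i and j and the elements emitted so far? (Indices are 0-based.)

i=0, j=2, emitted=[]

[i=0,j=0] 12>3 → j++
[i=0,j=1] 12>8 → j++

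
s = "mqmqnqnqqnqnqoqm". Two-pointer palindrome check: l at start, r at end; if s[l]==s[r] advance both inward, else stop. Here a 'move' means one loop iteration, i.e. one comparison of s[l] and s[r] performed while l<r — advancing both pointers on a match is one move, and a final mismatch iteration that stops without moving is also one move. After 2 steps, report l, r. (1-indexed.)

l=3, r=14

l=1 r=16: 'm'=='m', l++,r--
l=2 r=15: 'q'=='q', l++,r--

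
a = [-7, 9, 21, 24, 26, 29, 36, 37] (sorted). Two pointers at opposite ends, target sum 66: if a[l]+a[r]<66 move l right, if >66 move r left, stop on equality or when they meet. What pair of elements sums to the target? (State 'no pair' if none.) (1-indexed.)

(29, 37)

[1,8] -7+37=30 <66 → l++
[2,8] 9+37=46 <66 → l++
[3,8] 21+37=58 <66 → l++
[4,8] 24+37=61 <66 → l++
[5,8] 26+37=63 <66 → l++
[6,8] 29+37=66 → found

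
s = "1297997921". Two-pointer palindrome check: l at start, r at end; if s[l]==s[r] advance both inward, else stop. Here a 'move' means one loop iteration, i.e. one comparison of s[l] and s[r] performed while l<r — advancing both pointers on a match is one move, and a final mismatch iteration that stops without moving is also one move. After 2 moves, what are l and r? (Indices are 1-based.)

l=3, r=8

l=1 r=10: '1'=='1', l++,r--
l=2 r=9: '2'=='2', l++,r--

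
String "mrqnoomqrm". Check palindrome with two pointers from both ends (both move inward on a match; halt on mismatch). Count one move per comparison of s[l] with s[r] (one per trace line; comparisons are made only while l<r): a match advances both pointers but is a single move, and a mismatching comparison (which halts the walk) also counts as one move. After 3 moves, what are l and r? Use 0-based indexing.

[0,9] 'm'=='m' → l++,r--
[1,8] 'r'=='r' → l++,r--
[2,7] 'q'=='q' → l++,r--

l=3, r=6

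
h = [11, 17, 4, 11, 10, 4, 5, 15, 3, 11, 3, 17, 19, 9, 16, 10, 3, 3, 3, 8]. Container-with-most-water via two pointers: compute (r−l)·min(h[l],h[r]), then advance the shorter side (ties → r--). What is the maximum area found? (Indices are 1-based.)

max area = 208

[1,20] min(11,8)*19=152 best=152 * → r--
[1,19] min(11,3)*18=54 best=152 → r--
[1,18] min(11,3)*17=51 best=152 → r--
[1,17] min(11,3)*16=48 best=152 → r--
[1,16] min(11,10)*15=150 best=152 → r--
[1,15] min(11,16)*14=154 best=154 * → l++
[2,15] min(17,16)*13=208 best=208 * → r--
[2,14] min(17,9)*12=108 best=208 → r--
[2,13] min(17,19)*11=187 best=208 → l++
[3,13] min(4,19)*10=40 best=208 → l++
[4,13] min(11,19)*9=99 best=208 → l++
[5,13] min(10,19)*8=80 best=208 → l++
[6,13] min(4,19)*7=28 best=208 → l++
[7,13] min(5,19)*6=30 best=208 → l++
[8,13] min(15,19)*5=75 best=208 → l++
[9,13] min(3,19)*4=12 best=208 → l++
[10,13] min(11,19)*3=33 best=208 → l++
[11,13] min(3,19)*2=6 best=208 → l++
[12,13] min(17,19)*1=17 best=208 → l++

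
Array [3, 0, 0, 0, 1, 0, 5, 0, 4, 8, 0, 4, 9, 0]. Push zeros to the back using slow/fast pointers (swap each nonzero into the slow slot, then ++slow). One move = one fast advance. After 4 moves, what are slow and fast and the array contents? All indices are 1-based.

slow=2, fast=5, a=[3, 0, 0, 0, 1, 0, 5, 0, 4, 8, 0, 4, 9, 0]

slow=1 fast=1: a[fast]=3≠0 swap→a[1]=3, slow++,fast++
slow=2 fast=2: a[fast]=0, fast++
slow=2 fast=3: a[fast]=0, fast++
slow=2 fast=4: a[fast]=0, fast++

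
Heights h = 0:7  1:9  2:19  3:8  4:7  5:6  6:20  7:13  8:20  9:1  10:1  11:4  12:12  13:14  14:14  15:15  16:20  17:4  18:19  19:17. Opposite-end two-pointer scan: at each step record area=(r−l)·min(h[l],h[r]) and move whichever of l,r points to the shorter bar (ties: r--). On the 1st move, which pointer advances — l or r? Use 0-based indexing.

l

l=0 r=19: min(7,17)*19=133 best=133 *, l++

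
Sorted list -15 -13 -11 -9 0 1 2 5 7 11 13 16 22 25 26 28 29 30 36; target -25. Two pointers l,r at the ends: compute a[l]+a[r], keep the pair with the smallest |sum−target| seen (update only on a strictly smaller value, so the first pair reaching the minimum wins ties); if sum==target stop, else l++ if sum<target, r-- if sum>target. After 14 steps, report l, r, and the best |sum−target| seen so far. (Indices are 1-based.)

[1,19] -15+36=21 d=46 * → r--
[1,18] -15+30=15 d=40 * → r--
[1,17] -15+29=14 d=39 * → r--
[1,16] -15+28=13 d=38 * → r--
[1,15] -15+26=11 d=36 * → r--
[1,14] -15+25=10 d=35 * → r--
[1,13] -15+22=7 d=32 * → r--
[1,12] -15+16=1 d=26 * → r--
[1,11] -15+13=-2 d=23 * → r--
[1,10] -15+11=-4 d=21 * → r--
[1,9] -15+7=-8 d=17 * → r--
[1,8] -15+5=-10 d=15 * → r--
[1,7] -15+2=-13 d=12 * → r--
[1,6] -15+1=-14 d=11 * → r--

l=1, r=5, best |Δ|=11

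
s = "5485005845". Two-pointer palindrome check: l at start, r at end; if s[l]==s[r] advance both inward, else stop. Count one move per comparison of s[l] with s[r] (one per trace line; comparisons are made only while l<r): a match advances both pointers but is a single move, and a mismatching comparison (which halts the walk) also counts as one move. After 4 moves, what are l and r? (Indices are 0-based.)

l=0 r=9: '5'=='5', l++,r--
l=1 r=8: '4'=='4', l++,r--
l=2 r=7: '8'=='8', l++,r--
l=3 r=6: '5'=='5', l++,r--

l=4, r=5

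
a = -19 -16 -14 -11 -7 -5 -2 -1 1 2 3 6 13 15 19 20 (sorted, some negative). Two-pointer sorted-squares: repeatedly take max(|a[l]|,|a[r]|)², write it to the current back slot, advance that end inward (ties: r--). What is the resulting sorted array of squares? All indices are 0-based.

[1, 1, 4, 4, 9, 25, 36, 49, 121, 169, 196, 225, 256, 361, 361, 400]

l=0 r=15: |-19|<=|20| out[15]=400, r--
l=0 r=14: |-19|<=|19| out[14]=361, r--
l=0 r=13: |-19|>|15| out[13]=361, l++
l=1 r=13: |-16|>|15| out[12]=256, l++
l=2 r=13: |-14|<=|15| out[11]=225, r--
l=2 r=12: |-14|>|13| out[10]=196, l++
l=3 r=12: |-11|<=|13| out[9]=169, r--
l=3 r=11: |-11|>|6| out[8]=121, l++
l=4 r=11: |-7|>|6| out[7]=49, l++
l=5 r=11: |-5|<=|6| out[6]=36, r--
l=5 r=10: |-5|>|3| out[5]=25, l++
l=6 r=10: |-2|<=|3| out[4]=9, r--
l=6 r=9: |-2|<=|2| out[3]=4, r--
l=6 r=8: |-2|>|1| out[2]=4, l++
l=7 r=8: |-1|<=|1| out[1]=1, r--
l=7 r=7: |-1|<=|-1| out[0]=1, r--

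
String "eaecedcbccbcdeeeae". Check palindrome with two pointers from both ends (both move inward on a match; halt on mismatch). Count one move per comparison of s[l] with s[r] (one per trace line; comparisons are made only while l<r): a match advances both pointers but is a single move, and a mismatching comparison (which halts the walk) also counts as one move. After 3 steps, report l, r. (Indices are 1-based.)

l=4, r=15

l=1 r=18: 'e'=='e', l++,r--
l=2 r=17: 'a'=='a', l++,r--
l=3 r=16: 'e'=='e', l++,r--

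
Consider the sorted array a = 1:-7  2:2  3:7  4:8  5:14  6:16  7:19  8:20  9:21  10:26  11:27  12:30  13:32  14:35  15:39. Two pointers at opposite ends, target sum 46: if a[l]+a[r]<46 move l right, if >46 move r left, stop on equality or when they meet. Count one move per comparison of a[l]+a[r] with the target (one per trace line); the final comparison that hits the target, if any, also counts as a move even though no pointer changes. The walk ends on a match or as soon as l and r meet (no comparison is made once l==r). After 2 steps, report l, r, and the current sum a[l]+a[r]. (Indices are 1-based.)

l=3, r=15, sum=46

[1,15] -7+39=32 <46 → l++
[2,15] 2+39=41 <46 → l++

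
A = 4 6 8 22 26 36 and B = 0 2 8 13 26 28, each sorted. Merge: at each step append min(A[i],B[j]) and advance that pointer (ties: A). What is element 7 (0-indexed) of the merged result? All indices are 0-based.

merged[7] = 22

[i=0,j=0] A[i]=4>B[j]=0 take 0 → j++
[i=0,j=1] A[i]=4>B[j]=2 take 2 → j++
[i=0,j=2] A[i]=4<=B[j]=8 take 4 → i++
[i=1,j=2] A[i]=6<=B[j]=8 take 6 → i++
[i=2,j=2] A[i]=8<=B[j]=8 take 8 → i++
[i=3,j=2] A[i]=22>B[j]=8 take 8 → j++
[i=3,j=3] A[i]=22>B[j]=13 take 13 → j++
[i=3,j=4] A[i]=22<=B[j]=26 take 22 → i++
[i=4,j=4] A[i]=26<=B[j]=26 take 26 → i++
[i=5,j=4] A[i]=36>B[j]=26 take 26 → j++
[i=5,j=5] A[i]=36>B[j]=28 take 28 → j++
[i=5,j=6] B done, take A[i]=36 → i++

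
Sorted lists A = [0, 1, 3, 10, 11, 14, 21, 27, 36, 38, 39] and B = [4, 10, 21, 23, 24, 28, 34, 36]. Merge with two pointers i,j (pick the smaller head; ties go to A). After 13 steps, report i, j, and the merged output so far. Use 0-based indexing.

i=8, j=5, merged so far=[0, 1, 3, 4, 10, 10, 11, 14, 21, 21, 23, 24, 27]

[i=0,j=0] A[i]=0<=B[j]=4 take 0 → i++
[i=1,j=0] A[i]=1<=B[j]=4 take 1 → i++
[i=2,j=0] A[i]=3<=B[j]=4 take 3 → i++
[i=3,j=0] A[i]=10>B[j]=4 take 4 → j++
[i=3,j=1] A[i]=10<=B[j]=10 take 10 → i++
[i=4,j=1] A[i]=11>B[j]=10 take 10 → j++
[i=4,j=2] A[i]=11<=B[j]=21 take 11 → i++
[i=5,j=2] A[i]=14<=B[j]=21 take 14 → i++
[i=6,j=2] A[i]=21<=B[j]=21 take 21 → i++
[i=7,j=2] A[i]=27>B[j]=21 take 21 → j++
[i=7,j=3] A[i]=27>B[j]=23 take 23 → j++
[i=7,j=4] A[i]=27>B[j]=24 take 24 → j++
[i=7,j=5] A[i]=27<=B[j]=28 take 27 → i++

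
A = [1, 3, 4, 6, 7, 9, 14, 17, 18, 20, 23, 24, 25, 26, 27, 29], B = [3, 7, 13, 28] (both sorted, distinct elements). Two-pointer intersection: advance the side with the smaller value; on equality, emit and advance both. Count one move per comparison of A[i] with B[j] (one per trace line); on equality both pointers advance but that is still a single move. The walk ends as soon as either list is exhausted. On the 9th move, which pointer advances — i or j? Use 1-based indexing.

i

[i=1,j=1] 1<3 → i++
[i=2,j=1] 3==3 emit → i++,j++
[i=3,j=2] 4<7 → i++
[i=4,j=2] 6<7 → i++
[i=5,j=2] 7==7 emit → i++,j++
[i=6,j=3] 9<13 → i++
[i=7,j=3] 14>13 → j++
[i=7,j=4] 14<28 → i++
[i=8,j=4] 17<28 → i++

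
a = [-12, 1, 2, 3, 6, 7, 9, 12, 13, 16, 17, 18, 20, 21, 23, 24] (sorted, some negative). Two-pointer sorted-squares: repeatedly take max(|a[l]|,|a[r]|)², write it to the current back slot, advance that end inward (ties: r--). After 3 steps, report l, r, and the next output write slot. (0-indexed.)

l=0, r=12, next write slot=12

l=0 r=15: |-12|<=|24| out[15]=576, r--
l=0 r=14: |-12|<=|23| out[14]=529, r--
l=0 r=13: |-12|<=|21| out[13]=441, r--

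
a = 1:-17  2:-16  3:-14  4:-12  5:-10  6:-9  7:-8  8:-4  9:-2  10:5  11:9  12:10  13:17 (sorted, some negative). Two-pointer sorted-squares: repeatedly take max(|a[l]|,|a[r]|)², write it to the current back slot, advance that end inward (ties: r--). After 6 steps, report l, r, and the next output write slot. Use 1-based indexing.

l=5, r=11, next write slot=7

l=1 r=13: |-17|<=|17| out[13]=289, r--
l=1 r=12: |-17|>|10| out[12]=289, l++
l=2 r=12: |-16|>|10| out[11]=256, l++
l=3 r=12: |-14|>|10| out[10]=196, l++
l=4 r=12: |-12|>|10| out[9]=144, l++
l=5 r=12: |-10|<=|10| out[8]=100, r--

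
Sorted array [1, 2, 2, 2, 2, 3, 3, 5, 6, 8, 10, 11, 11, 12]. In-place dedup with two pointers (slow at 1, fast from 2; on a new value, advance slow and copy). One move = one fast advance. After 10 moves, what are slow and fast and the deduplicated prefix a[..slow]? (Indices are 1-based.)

slow=1 fast=2: a[fast]=2≠a[slow]=1 write a[2]=2, slow++,fast++
slow=2 fast=3: a[fast]=2=a[slow] dup, fast++
slow=2 fast=4: a[fast]=2=a[slow] dup, fast++
slow=2 fast=5: a[fast]=2=a[slow] dup, fast++
slow=2 fast=6: a[fast]=3≠a[slow]=2 write a[3]=3, slow++,fast++
slow=3 fast=7: a[fast]=3=a[slow] dup, fast++
slow=3 fast=8: a[fast]=5≠a[slow]=3 write a[4]=5, slow++,fast++
slow=4 fast=9: a[fast]=6≠a[slow]=5 write a[5]=6, slow++,fast++
slow=5 fast=10: a[fast]=8≠a[slow]=6 write a[6]=8, slow++,fast++
slow=6 fast=11: a[fast]=10≠a[slow]=8 write a[7]=10, slow++,fast++

slow=7, fast=12, prefix=[1, 2, 3, 5, 6, 8, 10]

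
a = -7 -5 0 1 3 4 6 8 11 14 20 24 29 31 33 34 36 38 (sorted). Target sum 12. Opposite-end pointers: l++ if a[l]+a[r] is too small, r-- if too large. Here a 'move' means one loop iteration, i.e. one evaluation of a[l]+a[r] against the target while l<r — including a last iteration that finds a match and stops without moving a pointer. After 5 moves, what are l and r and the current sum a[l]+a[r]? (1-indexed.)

l=1, r=13, sum=22

[1,18] -7+38=31 >12 → r--
[1,17] -7+36=29 >12 → r--
[1,16] -7+34=27 >12 → r--
[1,15] -7+33=26 >12 → r--
[1,14] -7+31=24 >12 → r--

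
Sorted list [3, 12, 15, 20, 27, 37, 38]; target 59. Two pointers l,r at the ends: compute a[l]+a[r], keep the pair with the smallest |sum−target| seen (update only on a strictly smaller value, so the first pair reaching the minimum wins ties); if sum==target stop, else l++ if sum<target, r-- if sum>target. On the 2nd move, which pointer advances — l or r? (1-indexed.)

l

l=1 r=7: 3+38=41 d=18 *, l++
l=2 r=7: 12+38=50 d=9 *, l++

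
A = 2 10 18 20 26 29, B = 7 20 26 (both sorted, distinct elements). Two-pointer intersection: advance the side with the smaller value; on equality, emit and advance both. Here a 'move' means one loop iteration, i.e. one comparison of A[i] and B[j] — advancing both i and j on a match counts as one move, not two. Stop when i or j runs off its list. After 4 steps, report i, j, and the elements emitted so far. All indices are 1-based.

i=4, j=2, emitted=[]

[i=1,j=1] 2<7 → i++
[i=2,j=1] 10>7 → j++
[i=2,j=2] 10<20 → i++
[i=3,j=2] 18<20 → i++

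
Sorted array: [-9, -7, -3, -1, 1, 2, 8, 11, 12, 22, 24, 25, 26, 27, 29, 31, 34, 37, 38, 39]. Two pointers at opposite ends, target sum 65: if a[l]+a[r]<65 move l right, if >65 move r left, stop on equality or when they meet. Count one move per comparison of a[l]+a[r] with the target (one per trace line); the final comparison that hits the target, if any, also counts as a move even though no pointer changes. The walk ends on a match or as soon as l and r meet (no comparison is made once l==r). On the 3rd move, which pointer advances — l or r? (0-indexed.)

l

l=0 r=19: -9+39=30 <65, l++
l=1 r=19: -7+39=32 <65, l++
l=2 r=19: -3+39=36 <65, l++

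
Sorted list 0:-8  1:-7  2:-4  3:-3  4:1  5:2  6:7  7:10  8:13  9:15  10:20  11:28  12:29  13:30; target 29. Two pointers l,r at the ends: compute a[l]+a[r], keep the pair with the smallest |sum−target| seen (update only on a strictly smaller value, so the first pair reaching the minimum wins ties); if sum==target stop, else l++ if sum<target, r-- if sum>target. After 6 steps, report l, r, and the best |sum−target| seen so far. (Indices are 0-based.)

l=4, r=11, best |Δ|=1

l=0 r=13: -8+30=22 d=7 *, l++
l=1 r=13: -7+30=23 d=6 *, l++
l=2 r=13: -4+30=26 d=3 *, l++
l=3 r=13: -3+30=27 d=2 *, l++
l=4 r=13: 1+30=31 d=2, r--
l=4 r=12: 1+29=30 d=1 *, r--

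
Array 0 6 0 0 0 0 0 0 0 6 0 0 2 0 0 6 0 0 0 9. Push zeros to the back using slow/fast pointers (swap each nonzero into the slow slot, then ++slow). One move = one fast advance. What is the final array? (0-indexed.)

[6, 6, 2, 6, 9, 0, 0, 0, 0, 0, 0, 0, 0, 0, 0, 0, 0, 0, 0, 0]

(s=0,f=0) a[fast]=0 → fast++
(s=0,f=1) a[fast]=6≠0 swap→a[0]=6 → slow++,fast++
(s=1,f=2) a[fast]=0 → fast++
(s=1,f=3) a[fast]=0 → fast++
(s=1,f=4) a[fast]=0 → fast++
(s=1,f=5) a[fast]=0 → fast++
(s=1,f=6) a[fast]=0 → fast++
(s=1,f=7) a[fast]=0 → fast++
(s=1,f=8) a[fast]=0 → fast++
(s=1,f=9) a[fast]=6≠0 swap→a[1]=6 → slow++,fast++
(s=2,f=10) a[fast]=0 → fast++
(s=2,f=11) a[fast]=0 → fast++
(s=2,f=12) a[fast]=2≠0 swap→a[2]=2 → slow++,fast++
(s=3,f=13) a[fast]=0 → fast++
(s=3,f=14) a[fast]=0 → fast++
(s=3,f=15) a[fast]=6≠0 swap→a[3]=6 → slow++,fast++
(s=4,f=16) a[fast]=0 → fast++
(s=4,f=17) a[fast]=0 → fast++
(s=4,f=18) a[fast]=0 → fast++
(s=4,f=19) a[fast]=9≠0 swap→a[4]=9 → slow++,fast++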